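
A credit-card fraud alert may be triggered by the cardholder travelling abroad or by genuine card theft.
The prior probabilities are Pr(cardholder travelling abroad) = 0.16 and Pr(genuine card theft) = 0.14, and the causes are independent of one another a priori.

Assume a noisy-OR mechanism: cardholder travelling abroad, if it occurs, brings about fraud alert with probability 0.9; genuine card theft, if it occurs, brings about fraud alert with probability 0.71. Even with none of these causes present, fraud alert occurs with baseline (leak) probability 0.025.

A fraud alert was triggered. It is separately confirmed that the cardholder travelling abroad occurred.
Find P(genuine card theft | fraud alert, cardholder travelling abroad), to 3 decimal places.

Under noisy-OR, P(fraud alert | causes) = 1 − (1−0.025)·∏(1−qᵢ) over the active causes.
Enumerate both values of genuine card theft and weight by the priors:
  P(fraud alert | cardholder travelling abroad) = 0.9025·0.86 + 0.971725·0.14
        = 0.776150 + 0.136042 = 0.912192
Keeping only the genuine card theft-present terms gives 0.136042, so
  P(genuine card theft | fraud alert, cardholder travelling abroad) = 0.136042 / 0.912192 ≈ 0.149

P(genuine card theft | fraud alert, cardholder travelling abroad) ≈ 0.149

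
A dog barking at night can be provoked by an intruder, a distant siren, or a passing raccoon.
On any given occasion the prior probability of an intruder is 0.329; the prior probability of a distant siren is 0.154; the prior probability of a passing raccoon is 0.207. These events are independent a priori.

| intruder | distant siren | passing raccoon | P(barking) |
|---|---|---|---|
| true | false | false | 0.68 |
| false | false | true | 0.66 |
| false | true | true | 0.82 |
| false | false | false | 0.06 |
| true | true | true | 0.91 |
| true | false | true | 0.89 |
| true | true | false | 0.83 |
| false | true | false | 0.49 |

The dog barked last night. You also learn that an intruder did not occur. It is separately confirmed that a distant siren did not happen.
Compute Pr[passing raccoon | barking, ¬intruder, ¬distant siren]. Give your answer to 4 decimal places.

Pr[passing raccoon | barking, ¬intruder, ¬distant siren] ≈ 0.7417

Enumerate both values of passing raccoon and weight by the priors:
  P(barking | ¬intruder, ¬distant siren) = 0.06×0.793 + 0.66×0.207
        = 0.047580 + 0.136620 = 0.184200
Configurations with passing raccoon contribute 0.136620, so
  P(passing raccoon | barking, ¬intruder, ¬distant siren) = 0.136620 / 0.184200 ≈ 0.7417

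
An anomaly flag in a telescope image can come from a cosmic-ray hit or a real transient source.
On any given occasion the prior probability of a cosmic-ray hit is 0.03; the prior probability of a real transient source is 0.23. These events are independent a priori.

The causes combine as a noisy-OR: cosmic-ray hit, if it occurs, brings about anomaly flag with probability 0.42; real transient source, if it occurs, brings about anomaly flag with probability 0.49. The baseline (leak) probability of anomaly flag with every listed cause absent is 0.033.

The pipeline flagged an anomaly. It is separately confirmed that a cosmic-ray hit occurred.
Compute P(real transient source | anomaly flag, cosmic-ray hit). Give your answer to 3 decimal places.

P(real transient source | anomaly flag, cosmic-ray hit) ≈ 0.327

Under noisy-OR, P(anomaly flag | causes) = 1 − (1−0.033)·∏(1−qᵢ) over the active causes.
Weight on real transient source=true, given the evidence: 0.713961*0.23 = 0.164211
The normalizing constant is 0.43914*0.77 + 0.713961*0.23 = 0.502349
P(real transient source | anomaly flag, cosmic-ray hit) = 0.164211/0.502349 ≈ 0.327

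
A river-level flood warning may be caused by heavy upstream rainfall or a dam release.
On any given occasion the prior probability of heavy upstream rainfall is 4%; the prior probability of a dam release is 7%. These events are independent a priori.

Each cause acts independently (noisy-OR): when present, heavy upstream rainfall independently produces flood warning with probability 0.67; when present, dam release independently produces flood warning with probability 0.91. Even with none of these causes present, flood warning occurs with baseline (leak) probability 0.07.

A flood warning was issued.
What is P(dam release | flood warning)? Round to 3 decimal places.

P(dam release | flood warning) ≈ 0.421

Under noisy-OR, P(flood warning | causes) = 1 − (1−0.07)·∏(1−qᵢ) over the active causes.
P(flood warning) = 0.07×0.96×0.93 + 0.9163×0.96×0.07 + 0.6931×0.04×0.93 + 0.972379×0.04×0.07 = 0.062496 + 0.061575 + 0.025783 + 0.002723 = 0.152577
Restricting to configurations with dam release present: 0.061575 + 0.002723 = 0.064298.
So P(dam release | flood warning) = 0.064298/0.152577 ≈ 0.421.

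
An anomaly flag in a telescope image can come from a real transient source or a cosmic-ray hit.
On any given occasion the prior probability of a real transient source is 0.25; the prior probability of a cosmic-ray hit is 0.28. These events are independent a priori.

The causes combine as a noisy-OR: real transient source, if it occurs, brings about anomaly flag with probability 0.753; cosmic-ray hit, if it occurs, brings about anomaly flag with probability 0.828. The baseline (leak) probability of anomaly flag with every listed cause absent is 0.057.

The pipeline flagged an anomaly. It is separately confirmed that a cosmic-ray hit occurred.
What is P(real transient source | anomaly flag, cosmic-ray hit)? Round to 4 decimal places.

P(real transient source | anomaly flag, cosmic-ray hit) ≈ 0.2764

Under noisy-OR, P(anomaly flag | causes) = 1 − (1−0.057)·∏(1−qᵢ) over the active causes.
By total probability over both values of real transient source:
  P(anomaly flag | cosmic-ray hit) = 0.837804·0.75 + 0.959938·0.25
        = 0.628353 + 0.239984 = 0.868337
Keeping only the real transient source-present terms gives 0.239984, so
  P(real transient source | anomaly flag, cosmic-ray hit) = 0.239984 / 0.868337 ≈ 0.2764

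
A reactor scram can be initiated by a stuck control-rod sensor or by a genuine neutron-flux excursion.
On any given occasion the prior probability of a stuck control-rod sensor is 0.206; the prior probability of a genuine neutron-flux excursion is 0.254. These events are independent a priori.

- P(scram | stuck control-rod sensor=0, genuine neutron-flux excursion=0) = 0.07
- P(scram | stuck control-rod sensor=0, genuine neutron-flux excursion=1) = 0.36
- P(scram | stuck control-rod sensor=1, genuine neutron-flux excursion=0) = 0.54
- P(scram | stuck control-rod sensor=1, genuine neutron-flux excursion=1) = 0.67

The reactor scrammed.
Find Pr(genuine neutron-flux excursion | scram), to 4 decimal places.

Pr(genuine neutron-flux excursion | scram) ≈ 0.4638

P(scram) = 0.07*0.794*0.746 + 0.36*0.794*0.254 + 0.54*0.206*0.746 + 0.67*0.206*0.254 = 0.041463 + 0.072603 + 0.082985 + 0.035057 = 0.232108
The genuine neutron-flux excursion-present share is 0.072603 + 0.035057 = 0.107660.
P(genuine neutron-flux excursion | scram) = 0.107660 / 0.232108 ≈ 0.4638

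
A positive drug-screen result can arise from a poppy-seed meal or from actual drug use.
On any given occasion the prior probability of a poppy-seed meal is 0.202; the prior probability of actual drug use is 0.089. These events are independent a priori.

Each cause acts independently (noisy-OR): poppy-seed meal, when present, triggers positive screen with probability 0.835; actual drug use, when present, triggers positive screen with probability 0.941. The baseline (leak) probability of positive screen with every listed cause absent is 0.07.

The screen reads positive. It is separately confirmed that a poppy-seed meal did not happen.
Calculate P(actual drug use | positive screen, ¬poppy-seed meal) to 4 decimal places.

P(actual drug use | positive screen, ¬poppy-seed meal) ≈ 0.5688

Under noisy-OR, P(positive screen | causes) = 1 − (1−0.07)·∏(1−qᵢ) over the active causes.
Enumerate both values of actual drug use and weight by the priors:
  P(positive screen | ¬poppy-seed meal) = 0.07*0.911 + 0.94513*0.089
        = 0.063770 + 0.084117 = 0.147887
Configurations with actual drug use contribute 0.084117, so
  P(actual drug use | positive screen, ¬poppy-seed meal) = 0.084117 / 0.147887 ≈ 0.5688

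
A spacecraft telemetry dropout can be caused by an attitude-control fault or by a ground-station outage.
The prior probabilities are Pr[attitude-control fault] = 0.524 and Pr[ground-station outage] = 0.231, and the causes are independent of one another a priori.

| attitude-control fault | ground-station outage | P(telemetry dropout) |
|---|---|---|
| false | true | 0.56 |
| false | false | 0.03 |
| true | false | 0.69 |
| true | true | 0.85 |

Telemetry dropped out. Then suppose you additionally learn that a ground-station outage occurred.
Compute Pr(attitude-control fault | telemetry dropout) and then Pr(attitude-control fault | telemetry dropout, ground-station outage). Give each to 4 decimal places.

P(telemetry dropout) = 0.03*0.476*0.769 + 0.56*0.476*0.231 + 0.69*0.524*0.769 + 0.85*0.524*0.231 = 0.010981 + 0.061575 + 0.278040 + 0.102887 = 0.453483
Of this, 0.380927 comes from 0.278040 + 0.102887 (the attitude-control fault=true cases).
Hence the posterior is 0.380927/0.453483 ≈ 0.8400.

With the extra evidence:
P(telemetry dropout | ground-station outage) = 0.56·0.476 + 0.85·0.524 = 0.266560 + 0.445400 = 0.711960
Of this, 0.445400 comes from 0.85·0.524 (the attitude-control fault=true cases).
So P(attitude-control fault | telemetry dropout, ground-station outage) = 0.445400/0.711960 ≈ 0.6256.
This is intercausal reasoning (explaining away): once ground-station outage accounts for the telemetry dropout, attitude-control fault becomes less likely.

Pr(attitude-control fault | telemetry dropout) ≈ 0.8400; Pr(attitude-control fault | telemetry dropout, ground-station outage) ≈ 0.6256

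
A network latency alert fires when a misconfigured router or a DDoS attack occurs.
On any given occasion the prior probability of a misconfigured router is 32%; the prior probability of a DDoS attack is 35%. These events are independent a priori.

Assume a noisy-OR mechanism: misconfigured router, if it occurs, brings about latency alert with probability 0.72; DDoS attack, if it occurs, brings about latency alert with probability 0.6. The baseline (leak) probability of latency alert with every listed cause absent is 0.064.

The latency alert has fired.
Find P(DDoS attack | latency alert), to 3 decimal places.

P(DDoS attack | latency alert) ≈ 0.578

Under noisy-OR, P(latency alert | causes) = 1 − (1−0.064)·∏(1−qᵢ) over the active causes.
By total probability over the 4 (misconfigured router, DDoS attack) configurations:
  P(latency alert) = 0.064*0.68*0.65 + 0.6256*0.68*0.35 + 0.73792*0.32*0.65 + 0.895168*0.32*0.35
        = 0.028288 + 0.148893 + 0.153487 + 0.100259 = 0.430927
Configurations with DDoS attack contribute 0.249152, so
  P(DDoS attack | latency alert) = 0.249152 / 0.430927 ≈ 0.578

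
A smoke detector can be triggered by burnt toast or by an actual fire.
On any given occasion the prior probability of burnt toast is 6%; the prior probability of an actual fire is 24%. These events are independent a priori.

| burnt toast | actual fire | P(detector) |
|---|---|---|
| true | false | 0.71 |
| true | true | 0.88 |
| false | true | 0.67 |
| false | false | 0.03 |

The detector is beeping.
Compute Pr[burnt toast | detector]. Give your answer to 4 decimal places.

P(detector) = 0.03*0.94*0.76 + 0.67*0.94*0.24 + 0.71*0.06*0.76 + 0.88*0.06*0.24 = 0.021432 + 0.151152 + 0.032376 + 0.012672 = 0.217632
Restricting to configurations with burnt toast present: 0.032376 + 0.012672 = 0.045048.
P(burnt toast | detector) = 0.045048 / 0.217632 ≈ 0.2070

Pr[burnt toast | detector] ≈ 0.2070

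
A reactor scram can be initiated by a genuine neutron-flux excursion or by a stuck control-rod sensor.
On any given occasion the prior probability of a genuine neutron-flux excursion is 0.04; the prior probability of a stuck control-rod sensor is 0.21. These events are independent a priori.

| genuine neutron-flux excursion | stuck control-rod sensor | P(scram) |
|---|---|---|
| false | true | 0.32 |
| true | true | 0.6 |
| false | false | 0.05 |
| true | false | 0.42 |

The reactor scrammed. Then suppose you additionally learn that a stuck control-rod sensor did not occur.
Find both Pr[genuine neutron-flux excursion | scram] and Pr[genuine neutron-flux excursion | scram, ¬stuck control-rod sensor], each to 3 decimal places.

Pr[genuine neutron-flux excursion | scram] ≈ 0.152; Pr[genuine neutron-flux excursion | scram, ¬stuck control-rod sensor] ≈ 0.259

P(scram) = 0.05·0.96·0.79 + 0.32·0.96·0.21 + 0.42·0.04·0.79 + 0.6·0.04·0.21 = 0.037920 + 0.064512 + 0.013272 + 0.005040 = 0.120744
Of this, 0.018312 comes from 0.013272 + 0.005040 (the genuine neutron-flux excursion=true cases).
Hence the posterior is 0.018312/0.120744 ≈ 0.152.

With the extra evidence:
P(scram | ¬stuck control-rod sensor) = 0.05*0.96 + 0.42*0.04 = 0.048000 + 0.016800 = 0.064800
Restricting to configurations with genuine neutron-flux excursion present: 0.42*0.04 = 0.016800.
P(genuine neutron-flux excursion | scram, ¬stuck control-rod sensor) = 0.016800 / 0.064800 ≈ 0.259
With stuck control-rod sensor excluded, genuine neutron-flux excursion must carry more of the explanatory weight for the scram.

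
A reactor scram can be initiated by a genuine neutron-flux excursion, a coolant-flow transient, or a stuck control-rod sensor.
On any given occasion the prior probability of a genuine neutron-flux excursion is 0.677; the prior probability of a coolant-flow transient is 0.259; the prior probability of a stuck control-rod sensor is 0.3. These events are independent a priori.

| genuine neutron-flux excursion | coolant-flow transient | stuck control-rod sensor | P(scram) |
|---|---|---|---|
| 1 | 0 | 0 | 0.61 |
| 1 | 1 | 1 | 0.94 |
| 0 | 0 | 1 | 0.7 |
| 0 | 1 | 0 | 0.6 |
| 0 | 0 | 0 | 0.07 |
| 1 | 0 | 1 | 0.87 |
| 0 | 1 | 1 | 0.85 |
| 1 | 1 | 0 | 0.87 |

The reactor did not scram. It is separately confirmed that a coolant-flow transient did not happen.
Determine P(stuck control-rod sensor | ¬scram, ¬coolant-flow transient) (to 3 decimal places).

P(stuck control-rod sensor | ¬scram, ¬coolant-flow transient) ≈ 0.123

Weight on stuck control-rod sensor=true, given the evidence: 0.029070 + 0.026403 = 0.055473
Normalizer over all consistent configurations: 0.93×0.323×0.7 + 0.3×0.323×0.3 + 0.39×0.677×0.7 + 0.13×0.677×0.3 = 0.450567
P(stuck control-rod sensor | ¬scram, ¬coolant-flow transient) = 0.055473/0.450567 ≈ 0.123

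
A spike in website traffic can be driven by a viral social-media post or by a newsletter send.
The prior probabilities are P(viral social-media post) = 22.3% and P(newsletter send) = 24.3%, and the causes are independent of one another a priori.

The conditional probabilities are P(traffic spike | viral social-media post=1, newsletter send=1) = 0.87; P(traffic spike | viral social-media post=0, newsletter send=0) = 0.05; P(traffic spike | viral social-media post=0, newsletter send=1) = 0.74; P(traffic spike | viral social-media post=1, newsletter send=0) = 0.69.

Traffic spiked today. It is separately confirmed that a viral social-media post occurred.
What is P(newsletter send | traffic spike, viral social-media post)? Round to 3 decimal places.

Weight on newsletter send=true, given the evidence: 0.87×0.243 = 0.211410
The normalizing constant is 0.69×0.757 + 0.87×0.243 = 0.733740
Posterior = 0.211410 / 0.733740 ≈ 0.288

P(newsletter send | traffic spike, viral social-media post) ≈ 0.288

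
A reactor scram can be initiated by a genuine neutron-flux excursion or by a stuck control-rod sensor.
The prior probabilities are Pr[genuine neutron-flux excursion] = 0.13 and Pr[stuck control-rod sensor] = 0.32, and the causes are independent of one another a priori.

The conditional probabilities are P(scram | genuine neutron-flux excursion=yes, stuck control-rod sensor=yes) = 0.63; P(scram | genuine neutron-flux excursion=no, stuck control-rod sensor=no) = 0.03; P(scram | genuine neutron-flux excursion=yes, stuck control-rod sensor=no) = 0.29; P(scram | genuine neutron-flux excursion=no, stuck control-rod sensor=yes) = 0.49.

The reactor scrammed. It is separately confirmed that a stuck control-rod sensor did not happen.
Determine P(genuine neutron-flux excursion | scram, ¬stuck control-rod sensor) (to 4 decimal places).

P(scram | ¬stuck control-rod sensor) = 0.03·0.87 + 0.29·0.13 = 0.026100 + 0.037700 = 0.063800
The genuine neutron-flux excursion-present share is 0.29·0.13 = 0.037700.
Hence the posterior is 0.037700/0.063800 ≈ 0.5909.

P(genuine neutron-flux excursion | scram, ¬stuck control-rod sensor) ≈ 0.5909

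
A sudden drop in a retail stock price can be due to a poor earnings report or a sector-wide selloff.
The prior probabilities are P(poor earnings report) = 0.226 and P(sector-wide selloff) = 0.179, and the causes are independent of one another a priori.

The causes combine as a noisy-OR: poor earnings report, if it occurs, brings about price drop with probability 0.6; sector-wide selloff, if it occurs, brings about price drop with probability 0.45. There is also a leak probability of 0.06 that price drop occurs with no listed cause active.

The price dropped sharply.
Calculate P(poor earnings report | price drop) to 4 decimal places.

P(poor earnings report | price drop) ≈ 0.5847

Under noisy-OR, P(price drop | causes) = 1 − (1−0.06)·∏(1−qᵢ) over the active causes.
P(price drop) = 0.06×0.774×0.821 + 0.483×0.774×0.179 + 0.624×0.226×0.821 + 0.7932×0.226×0.179 = 0.038127 + 0.066918 + 0.115781 + 0.032088 = 0.252914
Restricting to configurations with poor earnings report present: 0.115781 + 0.032088 = 0.147869.
Hence the posterior is 0.147869/0.252914 ≈ 0.5847.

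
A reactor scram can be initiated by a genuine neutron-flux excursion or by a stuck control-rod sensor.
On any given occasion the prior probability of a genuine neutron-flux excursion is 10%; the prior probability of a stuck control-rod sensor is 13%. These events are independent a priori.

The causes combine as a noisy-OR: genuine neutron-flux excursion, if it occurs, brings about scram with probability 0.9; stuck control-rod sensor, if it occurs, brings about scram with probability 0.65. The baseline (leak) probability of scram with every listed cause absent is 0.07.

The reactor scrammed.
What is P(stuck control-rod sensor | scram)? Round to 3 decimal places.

P(stuck control-rod sensor | scram) ≈ 0.406

Under noisy-OR, P(scram | causes) = 1 − (1−0.07)·∏(1−qᵢ) over the active causes.
Sum P(scram|·) weighted by the priors over the 4 (genuine neutron-flux excursion, stuck control-rod sensor) configurations:
  P(scram) = 0.07×0.9×0.87 + 0.6745×0.9×0.13 + 0.907×0.1×0.87 + 0.96745×0.1×0.13
        = 0.054810 + 0.078917 + 0.078909 + 0.012577 = 0.225213
Keeping only the stuck control-rod sensor-present terms gives 0.091494, so
  P(stuck control-rod sensor | scram) = 0.091494 / 0.225213 ≈ 0.406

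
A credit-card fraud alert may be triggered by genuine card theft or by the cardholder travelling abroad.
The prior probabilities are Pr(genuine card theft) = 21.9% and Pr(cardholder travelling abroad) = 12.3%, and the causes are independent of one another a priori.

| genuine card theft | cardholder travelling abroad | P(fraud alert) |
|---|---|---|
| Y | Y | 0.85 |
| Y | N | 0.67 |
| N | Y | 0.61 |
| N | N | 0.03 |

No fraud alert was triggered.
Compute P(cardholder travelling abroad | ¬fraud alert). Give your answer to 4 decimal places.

Sum P(¬fraud alert|·) weighted by the priors over the 4 (genuine card theft, cardholder travelling abroad) configurations:
  P(¬fraud alert) = 0.97·0.781·0.877 + 0.39·0.781·0.123 + 0.33·0.219·0.877 + 0.15·0.219·0.123
        = 0.664389 + 0.037465 + 0.063381 + 0.004041 = 0.769276
The terms with cardholder travelling abroad present sum to 0.041506, so
  P(cardholder travelling abroad | ¬fraud alert) = 0.041506 / 0.769276 ≈ 0.0540

P(cardholder travelling abroad | ¬fraud alert) ≈ 0.0540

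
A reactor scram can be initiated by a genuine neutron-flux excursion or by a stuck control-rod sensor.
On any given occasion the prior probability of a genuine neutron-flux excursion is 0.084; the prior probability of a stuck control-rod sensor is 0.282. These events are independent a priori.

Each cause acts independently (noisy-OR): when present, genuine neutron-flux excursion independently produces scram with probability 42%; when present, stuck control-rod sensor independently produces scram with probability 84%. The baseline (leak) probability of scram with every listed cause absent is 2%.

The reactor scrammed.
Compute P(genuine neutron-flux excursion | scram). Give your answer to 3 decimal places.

P(genuine neutron-flux excursion | scram) ≈ 0.171

Under noisy-OR, P(scram | causes) = 1 − (1−0.02)·∏(1−qᵢ) over the active causes.
Weight on genuine neutron-flux excursion=true, given the evidence: 0.026031 + 0.021534 = 0.047565
The normalizing constant is 0.02*0.916*0.718 + 0.8432*0.916*0.282 + 0.4316*0.084*0.718 + 0.909056*0.084*0.282 = 0.278528
Posterior = 0.047565 / 0.278528 ≈ 0.171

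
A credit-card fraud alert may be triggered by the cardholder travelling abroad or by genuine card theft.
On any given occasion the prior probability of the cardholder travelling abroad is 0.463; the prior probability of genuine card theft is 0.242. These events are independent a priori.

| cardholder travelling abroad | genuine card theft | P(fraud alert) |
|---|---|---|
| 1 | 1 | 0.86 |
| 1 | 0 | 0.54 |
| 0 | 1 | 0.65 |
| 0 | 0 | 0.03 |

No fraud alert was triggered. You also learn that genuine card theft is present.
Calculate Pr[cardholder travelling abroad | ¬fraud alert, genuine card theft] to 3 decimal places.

Weight on cardholder travelling abroad=true, given the evidence: 0.14·0.463 = 0.064820
The normalizing constant is 0.35·0.537 + 0.14·0.463 = 0.252770
P(cardholder travelling abroad | ¬fraud alert, genuine card theft) = 0.064820/0.252770 ≈ 0.256

Pr[cardholder travelling abroad | ¬fraud alert, genuine card theft] ≈ 0.256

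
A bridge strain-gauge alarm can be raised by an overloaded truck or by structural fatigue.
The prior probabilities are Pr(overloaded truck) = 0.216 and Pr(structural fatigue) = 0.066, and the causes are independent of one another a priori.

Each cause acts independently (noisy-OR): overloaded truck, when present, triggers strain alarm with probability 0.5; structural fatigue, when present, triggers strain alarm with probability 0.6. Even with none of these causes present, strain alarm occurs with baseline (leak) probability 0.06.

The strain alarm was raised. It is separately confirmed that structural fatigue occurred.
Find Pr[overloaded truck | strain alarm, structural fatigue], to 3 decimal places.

Under noisy-OR, P(strain alarm | causes) = 1 − (1−0.06)·∏(1−qᵢ) over the active causes.
P(strain alarm | structural fatigue) = 0.624·0.784 + 0.812·0.216 = 0.489216 + 0.175392 = 0.664608
Of this, 0.175392 comes from 0.812·0.216 (the overloaded truck=true cases).
Hence the posterior is 0.175392/0.664608 ≈ 0.264.

Pr[overloaded truck | strain alarm, structural fatigue] ≈ 0.264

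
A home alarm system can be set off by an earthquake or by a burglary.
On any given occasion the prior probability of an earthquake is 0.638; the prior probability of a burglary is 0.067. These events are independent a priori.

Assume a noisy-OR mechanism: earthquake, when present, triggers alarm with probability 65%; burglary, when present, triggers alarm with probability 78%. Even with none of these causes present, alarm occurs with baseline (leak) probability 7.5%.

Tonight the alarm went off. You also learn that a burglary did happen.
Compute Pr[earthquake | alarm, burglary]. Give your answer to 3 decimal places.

Under noisy-OR, P(alarm | causes) = 1 − (1−0.075)·∏(1−qᵢ) over the active causes.
P(alarm | burglary) = 0.7965×0.362 + 0.928775×0.638 = 0.288333 + 0.592558 = 0.880891
Of this, 0.592558 comes from 0.928775×0.638 (the earthquake=true cases).
P(earthquake | alarm, burglary) = 0.592558 / 0.880891 ≈ 0.673

Pr[earthquake | alarm, burglary] ≈ 0.673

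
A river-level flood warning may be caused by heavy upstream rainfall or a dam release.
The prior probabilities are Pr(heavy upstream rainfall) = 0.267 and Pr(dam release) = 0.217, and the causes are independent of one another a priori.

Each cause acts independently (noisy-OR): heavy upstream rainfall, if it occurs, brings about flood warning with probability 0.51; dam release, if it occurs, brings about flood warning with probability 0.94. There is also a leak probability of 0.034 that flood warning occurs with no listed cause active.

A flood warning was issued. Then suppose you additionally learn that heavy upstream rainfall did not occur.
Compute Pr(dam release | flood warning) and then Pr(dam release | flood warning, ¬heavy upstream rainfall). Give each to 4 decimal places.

Pr(dam release | flood warning) ≈ 0.6139; Pr(dam release | flood warning, ¬heavy upstream rainfall) ≈ 0.8848

Under noisy-OR, P(flood warning | causes) = 1 − (1−0.034)·∏(1−qᵢ) over the active causes.
Sum P(flood warning|·) weighted by the priors over the 4 (heavy upstream rainfall, dam release) configurations:
  P(flood warning) = 0.034*0.733*0.783 + 0.94204*0.733*0.217 + 0.52666*0.267*0.783 + 0.9716*0.267*0.217
        = 0.019514 + 0.149842 + 0.110104 + 0.056294 = 0.335754
The terms with dam release present sum to 0.206136, so
  P(dam release | flood warning) = 0.206136 / 0.335754 ≈ 0.6139

With the extra evidence:
Sum P(flood warning|·) weighted by the priors over both values of dam release:
  P(flood warning | ¬heavy upstream rainfall) = 0.034×0.783 + 0.94204×0.217
        = 0.026622 + 0.204423 = 0.231045
Keeping only the dam release-present terms gives 0.204423, so
  P(dam release | flood warning, ¬heavy upstream rainfall) = 0.204423 / 0.231045 ≈ 0.8848
With heavy upstream rainfall excluded, dam release must carry more of the explanatory weight for the flood warning.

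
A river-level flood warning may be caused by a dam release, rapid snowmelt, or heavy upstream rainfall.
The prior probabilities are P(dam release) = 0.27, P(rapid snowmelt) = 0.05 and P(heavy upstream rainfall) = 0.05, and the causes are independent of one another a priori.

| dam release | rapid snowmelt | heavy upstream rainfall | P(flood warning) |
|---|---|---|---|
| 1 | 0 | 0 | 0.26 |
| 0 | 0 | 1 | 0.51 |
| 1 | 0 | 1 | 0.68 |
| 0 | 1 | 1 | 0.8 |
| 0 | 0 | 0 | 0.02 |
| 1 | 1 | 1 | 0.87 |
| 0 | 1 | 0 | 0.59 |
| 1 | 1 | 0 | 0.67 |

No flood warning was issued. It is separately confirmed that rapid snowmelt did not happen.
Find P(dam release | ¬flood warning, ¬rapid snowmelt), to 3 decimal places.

P(dam release | ¬flood warning, ¬rapid snowmelt) ≈ 0.218

P(¬flood warning | ¬rapid snowmelt) = 0.98*0.73*0.95 + 0.49*0.73*0.05 + 0.74*0.27*0.95 + 0.32*0.27*0.05 = 0.679630 + 0.017885 + 0.189810 + 0.004320 = 0.891645
The dam release-present share is 0.189810 + 0.004320 = 0.194130.
Hence the posterior is 0.194130/0.891645 ≈ 0.218.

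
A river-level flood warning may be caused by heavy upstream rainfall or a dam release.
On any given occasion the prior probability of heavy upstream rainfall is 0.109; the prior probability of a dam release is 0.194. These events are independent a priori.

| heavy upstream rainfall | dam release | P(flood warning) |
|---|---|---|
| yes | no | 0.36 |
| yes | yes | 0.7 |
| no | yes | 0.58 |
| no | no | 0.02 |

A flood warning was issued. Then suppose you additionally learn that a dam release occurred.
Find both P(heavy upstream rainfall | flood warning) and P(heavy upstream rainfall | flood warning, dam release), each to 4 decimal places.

P(heavy upstream rainfall | flood warning) ≈ 0.2883; P(heavy upstream rainfall | flood warning, dam release) ≈ 0.1287

Weight on heavy upstream rainfall=true, given the evidence: 0.031627 + 0.014802 = 0.046429
Normalizer over all consistent configurations: 0.02·0.891·0.806 + 0.58·0.891·0.194 + 0.36·0.109·0.806 + 0.7·0.109·0.194 = 0.161047
P(heavy upstream rainfall | flood warning) = 0.046429/0.161047 ≈ 0.2883

Now also conditioning on dam release=true:
Weight on heavy upstream rainfall=true, given the evidence: 0.7·0.109 = 0.076300
Denominator P(flood warning | dam release): 0.58·0.891 + 0.7·0.109 = 0.593080
P(heavy upstream rainfall | flood warning, dam release) = 0.076300/0.593080 ≈ 0.1287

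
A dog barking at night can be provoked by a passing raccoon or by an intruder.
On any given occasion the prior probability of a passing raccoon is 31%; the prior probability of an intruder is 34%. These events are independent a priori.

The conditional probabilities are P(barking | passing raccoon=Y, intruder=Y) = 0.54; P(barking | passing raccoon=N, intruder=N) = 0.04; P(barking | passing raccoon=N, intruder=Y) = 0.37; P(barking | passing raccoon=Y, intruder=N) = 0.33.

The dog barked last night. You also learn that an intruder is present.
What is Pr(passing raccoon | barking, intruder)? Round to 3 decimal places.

P(barking | intruder) = 0.37*0.69 + 0.54*0.31 = 0.255300 + 0.167400 = 0.422700
Of this, 0.167400 comes from 0.54*0.31 (the passing raccoon=true cases).
So P(passing raccoon | barking, intruder) = 0.167400/0.422700 ≈ 0.396.

Pr(passing raccoon | barking, intruder) ≈ 0.396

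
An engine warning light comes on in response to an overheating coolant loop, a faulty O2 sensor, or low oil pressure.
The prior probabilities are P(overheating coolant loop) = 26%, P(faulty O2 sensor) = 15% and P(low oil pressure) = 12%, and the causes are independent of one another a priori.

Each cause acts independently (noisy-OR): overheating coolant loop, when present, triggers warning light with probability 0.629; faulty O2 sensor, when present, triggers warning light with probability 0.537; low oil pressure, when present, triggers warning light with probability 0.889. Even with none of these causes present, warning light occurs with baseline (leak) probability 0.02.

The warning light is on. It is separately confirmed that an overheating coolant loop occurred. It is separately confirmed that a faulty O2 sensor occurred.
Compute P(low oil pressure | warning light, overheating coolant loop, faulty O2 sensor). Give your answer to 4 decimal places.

P(low oil pressure | warning light, overheating coolant loop, faulty O2 sensor) ≈ 0.1386

Under noisy-OR, P(warning light | causes) = 1 − (1−0.02)·∏(1−qᵢ) over the active causes.
Numerator (weight on configurations with low oil pressure): 0.981315*0.12 = 0.117758
Denominator P(warning light | overheating coolant loop, faulty O2 sensor): 0.831662*0.88 + 0.981315*0.12 = 0.849621
P(low oil pressure | warning light, overheating coolant loop, faulty O2 sensor) = 0.117758/0.849621 ≈ 0.1386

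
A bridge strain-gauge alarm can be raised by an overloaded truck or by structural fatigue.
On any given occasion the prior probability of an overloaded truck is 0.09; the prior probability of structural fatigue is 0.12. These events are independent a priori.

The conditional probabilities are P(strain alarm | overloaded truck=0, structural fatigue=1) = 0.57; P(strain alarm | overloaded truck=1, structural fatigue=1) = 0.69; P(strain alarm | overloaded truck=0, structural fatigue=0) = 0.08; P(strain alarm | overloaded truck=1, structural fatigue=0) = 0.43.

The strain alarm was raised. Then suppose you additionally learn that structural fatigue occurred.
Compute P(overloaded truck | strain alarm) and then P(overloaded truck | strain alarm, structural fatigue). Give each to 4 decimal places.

P(overloaded truck | strain alarm) ≈ 0.2473; P(overloaded truck | strain alarm, structural fatigue) ≈ 0.1069

P(strain alarm) = 0.08*0.91*0.88 + 0.57*0.91*0.12 + 0.43*0.09*0.88 + 0.69*0.09*0.12 = 0.064064 + 0.062244 + 0.034056 + 0.007452 = 0.167816
Restricting to configurations with overloaded truck present: 0.034056 + 0.007452 = 0.041508.
So P(overloaded truck | strain alarm) = 0.041508/0.167816 ≈ 0.2473.

Now condition on the additional information:
P(strain alarm | structural fatigue) = 0.57·0.91 + 0.69·0.09 = 0.518700 + 0.062100 = 0.580800
Restricting to configurations with overloaded truck present: 0.69·0.09 = 0.062100.
Hence the posterior is 0.062100/0.580800 ≈ 0.1069.
Conditioning on structural fatigue lowers the posterior on overloaded truck: the classic explaining-away effect in a common-effect structure.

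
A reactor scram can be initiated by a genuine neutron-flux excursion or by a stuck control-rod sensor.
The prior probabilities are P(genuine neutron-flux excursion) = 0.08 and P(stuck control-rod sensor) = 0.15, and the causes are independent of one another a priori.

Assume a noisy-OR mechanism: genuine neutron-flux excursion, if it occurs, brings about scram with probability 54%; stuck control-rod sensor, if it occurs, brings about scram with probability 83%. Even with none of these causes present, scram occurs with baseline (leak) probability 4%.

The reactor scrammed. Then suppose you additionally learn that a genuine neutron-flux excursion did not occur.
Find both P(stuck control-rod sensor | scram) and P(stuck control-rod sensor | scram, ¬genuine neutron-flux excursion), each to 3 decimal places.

P(stuck control-rod sensor | scram) ≈ 0.646; P(stuck control-rod sensor | scram, ¬genuine neutron-flux excursion) ≈ 0.787

Under noisy-OR, P(scram | causes) = 1 − (1−0.04)·∏(1−qᵢ) over the active causes.
By total probability over the 4 (genuine neutron-flux excursion, stuck control-rod sensor) configurations:
  P(scram) = 0.04*0.92*0.85 + 0.8368*0.92*0.15 + 0.5584*0.08*0.85 + 0.924928*0.08*0.15
        = 0.031280 + 0.115478 + 0.037971 + 0.011099 = 0.195828
Configurations with stuck control-rod sensor contribute 0.126577, so
  P(stuck control-rod sensor | scram) = 0.126577 / 0.195828 ≈ 0.646

Now condition on the additional information:
For the numerator, keep only stuck control-rod sensor=true terms: 0.8368×0.15 = 0.125520
Denominator P(scram | ¬genuine neutron-flux excursion): 0.04×0.85 + 0.8368×0.15 = 0.159520
P(stuck control-rod sensor | scram, ¬genuine neutron-flux excursion) = 0.125520/0.159520 ≈ 0.787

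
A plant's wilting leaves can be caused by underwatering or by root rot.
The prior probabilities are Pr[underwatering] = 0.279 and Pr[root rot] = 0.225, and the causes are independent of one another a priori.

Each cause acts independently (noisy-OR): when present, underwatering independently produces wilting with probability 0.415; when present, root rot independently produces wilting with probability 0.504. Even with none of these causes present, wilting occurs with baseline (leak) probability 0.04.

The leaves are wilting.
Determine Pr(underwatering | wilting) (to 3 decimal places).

Pr(underwatering | wilting) ≈ 0.566

Under noisy-OR, P(wilting | causes) = 1 − (1−0.04)·∏(1−qᵢ) over the active causes.
Sum P(wilting|·) weighted by the priors over the 4 (underwatering, root rot) configurations:
  P(wilting) = 0.04×0.721×0.775 + 0.52384×0.721×0.225 + 0.4384×0.279×0.775 + 0.721446×0.279×0.225
        = 0.022351 + 0.084980 + 0.094793 + 0.045289 = 0.247413
Configurations with underwatering contribute 0.140082, so
  P(underwatering | wilting) = 0.140082 / 0.247413 ≈ 0.566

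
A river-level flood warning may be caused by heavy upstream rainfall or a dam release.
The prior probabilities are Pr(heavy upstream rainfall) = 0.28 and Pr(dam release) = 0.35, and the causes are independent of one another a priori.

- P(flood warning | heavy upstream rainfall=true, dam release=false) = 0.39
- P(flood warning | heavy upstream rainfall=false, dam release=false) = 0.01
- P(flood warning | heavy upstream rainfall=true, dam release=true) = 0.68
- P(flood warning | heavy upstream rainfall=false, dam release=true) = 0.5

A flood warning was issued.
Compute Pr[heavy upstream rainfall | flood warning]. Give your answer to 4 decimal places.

For the numerator, keep only heavy upstream rainfall=true terms: 0.070980 + 0.066640 = 0.137620
Denominator P(flood warning): 0.01·0.72·0.65 + 0.5·0.72·0.35 + 0.39·0.28·0.65 + 0.68·0.28·0.35 = 0.268300
Posterior = 0.137620 / 0.268300 ≈ 0.5129

Pr[heavy upstream rainfall | flood warning] ≈ 0.5129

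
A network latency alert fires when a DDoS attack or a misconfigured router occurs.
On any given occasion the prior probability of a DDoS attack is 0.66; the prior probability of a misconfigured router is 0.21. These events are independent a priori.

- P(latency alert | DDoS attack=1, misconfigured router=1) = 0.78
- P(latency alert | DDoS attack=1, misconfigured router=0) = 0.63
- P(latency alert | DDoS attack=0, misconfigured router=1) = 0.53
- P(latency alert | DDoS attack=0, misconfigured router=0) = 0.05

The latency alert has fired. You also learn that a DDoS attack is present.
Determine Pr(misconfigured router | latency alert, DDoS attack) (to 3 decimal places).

By total probability over both values of misconfigured router:
  P(latency alert | DDoS attack) = 0.63·0.79 + 0.78·0.21
        = 0.497700 + 0.163800 = 0.661500
Keeping only the misconfigured router-present terms gives 0.163800, so
  P(misconfigured router | latency alert, DDoS attack) = 0.163800 / 0.661500 ≈ 0.248

Pr(misconfigured router | latency alert, DDoS attack) ≈ 0.248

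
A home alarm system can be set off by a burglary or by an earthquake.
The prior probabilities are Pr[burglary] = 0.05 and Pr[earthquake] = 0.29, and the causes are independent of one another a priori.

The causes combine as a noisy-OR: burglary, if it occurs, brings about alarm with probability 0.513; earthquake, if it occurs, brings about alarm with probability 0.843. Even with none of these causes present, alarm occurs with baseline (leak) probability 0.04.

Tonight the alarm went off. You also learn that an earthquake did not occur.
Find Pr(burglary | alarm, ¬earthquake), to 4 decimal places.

Under noisy-OR, P(alarm | causes) = 1 − (1−0.04)·∏(1−qᵢ) over the active causes.
Numerator (weight on configurations with burglary): 0.53248·0.05 = 0.026624
Normalizer over all consistent configurations: 0.04·0.95 + 0.53248·0.05 = 0.064624
Posterior = 0.026624 / 0.064624 ≈ 0.4120

Pr(burglary | alarm, ¬earthquake) ≈ 0.4120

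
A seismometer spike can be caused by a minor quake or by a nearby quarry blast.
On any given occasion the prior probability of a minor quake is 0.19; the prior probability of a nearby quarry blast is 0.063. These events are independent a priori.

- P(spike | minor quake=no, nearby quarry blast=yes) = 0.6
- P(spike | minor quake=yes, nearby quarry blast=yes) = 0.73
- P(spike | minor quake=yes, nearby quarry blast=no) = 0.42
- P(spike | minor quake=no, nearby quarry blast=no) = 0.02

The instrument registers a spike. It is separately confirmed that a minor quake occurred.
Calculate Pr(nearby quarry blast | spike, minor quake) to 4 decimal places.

Pr(nearby quarry blast | spike, minor quake) ≈ 0.1046

Numerator (weight on configurations with nearby quarry blast): 0.73·0.063 = 0.045990
The normalizing constant is 0.42·0.937 + 0.73·0.063 = 0.439530
Posterior = 0.045990 / 0.439530 ≈ 0.1046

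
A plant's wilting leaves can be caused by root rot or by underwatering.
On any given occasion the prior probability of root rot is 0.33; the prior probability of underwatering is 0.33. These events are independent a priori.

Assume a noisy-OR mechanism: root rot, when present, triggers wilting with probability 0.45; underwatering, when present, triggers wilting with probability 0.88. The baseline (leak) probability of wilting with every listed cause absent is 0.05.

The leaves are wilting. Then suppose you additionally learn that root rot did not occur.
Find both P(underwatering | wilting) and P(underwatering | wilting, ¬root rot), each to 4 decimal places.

P(underwatering | wilting) ≈ 0.6995; P(underwatering | wilting, ¬root rot) ≈ 0.8972

Under noisy-OR, P(wilting | causes) = 1 − (1−0.05)·∏(1−qᵢ) over the active causes.
Weight on underwatering=true, given the evidence: 0.195895 + 0.102072 = 0.297967
Normalizer over all consistent configurations: 0.05*0.67*0.67 + 0.886*0.67*0.33 + 0.4775*0.33*0.67 + 0.9373*0.33*0.33 = 0.425987
P(underwatering | wilting) = 0.297967/0.425987 ≈ 0.6995

With the extra evidence:
Numerator (weight on configurations with underwatering): 0.886*0.33 = 0.292380
The normalizing constant is 0.05*0.67 + 0.886*0.33 = 0.325880
P(underwatering | wilting, ¬root rot) = 0.292380/0.325880 ≈ 0.8972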